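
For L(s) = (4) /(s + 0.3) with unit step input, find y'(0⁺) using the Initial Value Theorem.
IVT: y'(0⁺) = lim_{s→∞} s²·Y(s) = lim_{s→∞} s·L(s).
deg(num) = 0, deg(den) = 1, relative degree = 1, so s·L(s) → (leading num)/(leading den) = 4/1 = 4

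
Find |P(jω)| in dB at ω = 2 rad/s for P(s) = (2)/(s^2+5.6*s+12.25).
Substitute s = j*2: P(j2) = 0.0852702 - 0.115761j.
|P(j2)| = sqrt(Re² + Im²) = 0.1438.
20*log₁₀(0.1438) = -16.85 dB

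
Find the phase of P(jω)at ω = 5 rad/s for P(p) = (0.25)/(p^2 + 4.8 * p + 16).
Substitute p = j*5: P(j5) = -0.00342466 - 0.00913242j.
∠P(j5) = atan2(Im, Re) = atan2(-0.00913242, -0.00342466) = -110.56°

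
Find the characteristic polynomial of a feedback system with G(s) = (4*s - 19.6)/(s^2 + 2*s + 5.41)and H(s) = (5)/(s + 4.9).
Characteristic poly = G_den * H_den + G_num * H_num = (s^3 + 6.9*s^2 + 15.21*s + 26.509) + (20*s - 98) = s^3 + 6.9*s^2 + 35.21*s - 71.491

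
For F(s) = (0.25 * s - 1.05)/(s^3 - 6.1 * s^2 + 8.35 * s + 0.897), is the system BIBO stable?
Denominator: s^3 - 6.1*s^2 + 8.35*s + 0.897 = (s - 3.9)(s - 2.3)(s + 0.1). Poles: -0.1, 2.3, 3.9. All Re(p)<0: No (unstable)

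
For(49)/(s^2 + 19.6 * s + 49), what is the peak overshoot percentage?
Standard form: ωn²/(s²+2ζωn·s+ωn²) → ωn = 7, ζ = 1.4.
ζ ≥ 1, so the response is non-oscillatory: peak overshoot = 0%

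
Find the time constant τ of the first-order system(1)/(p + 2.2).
First-order system: τ = -1/pole. Pole = -2.2. τ = -1/(-2.2) = 0.4545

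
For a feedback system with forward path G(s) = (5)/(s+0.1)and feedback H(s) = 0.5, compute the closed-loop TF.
Closed-loop T = G/(1+GH).
Numerator: G_num * H_den = 5.
Denominator: G_den * H_den + G_num * H_num = (s + 0.1) + (2.5) = s + 2.6.
T(s) = (5)/(s + 2.6)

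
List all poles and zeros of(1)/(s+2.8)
Set denominator = 0: s + 2.8 = 0 → Poles: -2.8
Numerator is a nonzero constant (1) → Zeros: none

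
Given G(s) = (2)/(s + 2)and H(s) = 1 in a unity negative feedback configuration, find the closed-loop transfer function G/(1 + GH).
Closed-loop T = G/(1+GH).
Numerator: G_num * H_den = 2.
Denominator: G_den * H_den + G_num * H_num = (s + 2) + (2) = s + 4.
T(s) = (2)/(s + 4)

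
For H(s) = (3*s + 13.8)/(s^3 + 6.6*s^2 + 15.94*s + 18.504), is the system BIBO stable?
Denominator: s^3 + 6.6*s^2 + 15.94*s + 18.504 = (s + 3.6)(s^2 + 3*s + 5.14). Poles: -1.5 + 1.7j, -1.5 - 1.7j, -3.6. All Re(p)<0: Yes (stable)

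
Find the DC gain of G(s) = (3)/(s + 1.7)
DC gain = G(0) = num(0)/den(0) = 3/1.7 = 1.765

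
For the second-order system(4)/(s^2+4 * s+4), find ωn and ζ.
Standard form: ωn²/(s²+2ζωn·s+ωn²).
const=4=ωn² → ωn=2, s coeff=4=2ζωn → ζ=1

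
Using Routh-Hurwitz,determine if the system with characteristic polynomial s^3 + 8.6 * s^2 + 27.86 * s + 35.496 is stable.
Routh array:
s^3: [1, 27.86]; s^2: [8.6, 35.496]; s^1: [23.7326]; s^0: [35.496]
First column: [1, 8.6, 23.7326, 35.496]. Sign changes = 0.
Yes, stable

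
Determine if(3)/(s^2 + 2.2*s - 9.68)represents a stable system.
Denominator: s^2 + 2.2*s - 9.68 = (s - 2.2)(s + 4.4). Poles: -4.4, 2.2. All Re(p)<0: No (unstable)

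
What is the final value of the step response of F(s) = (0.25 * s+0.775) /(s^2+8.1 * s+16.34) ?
FVT: lim_{t→∞} y(t) = lim_{s→0} s*Y(s) where Y(s) = F(s)/s.
= lim_{s→0} F(s) = F(0) = num(0)/den(0) = 0.775/16.34 = 0.04743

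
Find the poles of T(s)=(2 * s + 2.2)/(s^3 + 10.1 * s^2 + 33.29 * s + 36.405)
Set denominator = 0: s^3 + 10.1*s^2 + 33.29*s + 36.405 = (s + 4.5)(s^2 + 5.6*s + 8.09) = 0 → Poles: -2.8 + 0.5j, -2.8 - 0.5j, -4.5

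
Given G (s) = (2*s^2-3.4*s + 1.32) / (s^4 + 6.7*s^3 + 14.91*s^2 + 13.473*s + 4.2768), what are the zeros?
Set numerator = 0: 2*s^2 - 3.4*s + 1.32 = 2*(s - 0.6)(s - 1.1) = 0 → Zeros: 0.6, 1.1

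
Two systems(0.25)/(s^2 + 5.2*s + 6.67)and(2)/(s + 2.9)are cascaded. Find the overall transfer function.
Series: H = H₁ · H₂ = (n₁·n₂)/(d₁·d₂).
Num: n₁·n₂ = 0.5. Den: d₁·d₂ = s^3 + 8.1*s^2 + 21.75*s + 19.343.
H(s) = (0.5)/(s^3 + 8.1*s^2 + 21.75*s + 19.343)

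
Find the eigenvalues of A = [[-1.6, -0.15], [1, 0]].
Eigenvalues solve det(λI - A) = 0.
Characteristic polynomial: λ^2 + 1.6*λ + 0.15 = 0.
Factor: (λ + 0.1)(λ + 1.5) = 0.
Roots: -0.1, -1.5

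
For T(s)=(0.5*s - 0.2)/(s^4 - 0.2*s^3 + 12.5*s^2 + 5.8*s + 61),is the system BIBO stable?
Denominator: s^4 - 0.2*s^3 + 12.5*s^2 + 5.8*s + 61 = (s^2 - 2*s + 10)(s^2 + 1.8*s + 6.1). Poles: -0.9 + 2.3j, -0.9 - 2.3j, 1 + 3j, 1 - 3j. All Re(p)<0: No (unstable)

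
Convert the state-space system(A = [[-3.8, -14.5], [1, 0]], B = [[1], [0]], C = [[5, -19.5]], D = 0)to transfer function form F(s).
F(s) = C(sI - A)⁻¹B + D.
Characteristic polynomial det(sI - A) = s^2 + 3.8*s + 14.5.
Numerator from C·adj(sI-A)·B + D·det(sI-A) = 5*s - 19.5.
F(s) = (5*s - 19.5)/(s^2 + 3.8*s + 14.5)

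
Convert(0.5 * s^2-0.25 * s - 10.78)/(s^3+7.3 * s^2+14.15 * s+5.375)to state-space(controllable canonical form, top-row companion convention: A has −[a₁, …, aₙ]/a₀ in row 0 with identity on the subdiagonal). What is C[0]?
Reachable canonical form: C = numerator coefficients (right-aligned, zero-padded to length n).
num = 0.5*s^2 - 0.25*s - 10.78, C = [[0.5, -0.25, -10.78]].
C[0] = 0.5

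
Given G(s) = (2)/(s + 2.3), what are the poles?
Set denominator = 0: s + 2.3 = 0 → Poles: -2.3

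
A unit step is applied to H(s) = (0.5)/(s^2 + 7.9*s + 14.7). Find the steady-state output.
FVT: lim_{t→∞} y(t) = lim_{s→0} s*Y(s) where Y(s) = H(s)/s.
= lim_{s→0} H(s) = H(0) = num(0)/den(0) = 0.5/14.7 = 0.03401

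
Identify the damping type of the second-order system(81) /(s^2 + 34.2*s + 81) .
Standard form: ωn²/(s²+2ζωn·s+ωn²) gives ωn=9, ζ=1.9.
Overdamped (ζ = 1.9 > 1)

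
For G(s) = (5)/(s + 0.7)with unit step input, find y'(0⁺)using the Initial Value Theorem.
IVT: y'(0⁺) = lim_{s→∞} s²·Y(s) = lim_{s→∞} s·G(s).
deg(num) = 0, deg(den) = 1, relative degree = 1, so s·G(s) → (leading num)/(leading den) = 5/1 = 5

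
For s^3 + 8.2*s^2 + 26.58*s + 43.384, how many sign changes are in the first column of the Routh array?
Routh array:
s^3: [1, 26.58]; s^2: [8.2, 43.384]; s^1: [21.2893]; s^0: [43.384]
First column: [1, 8.2, 21.2893, 43.384]. Sign changes = 0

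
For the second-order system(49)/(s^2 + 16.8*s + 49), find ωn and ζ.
Standard form: ωn²/(s²+2ζωn·s+ωn²).
const=49=ωn² → ωn=7, s coeff=16.8=2ζωn → ζ=1.2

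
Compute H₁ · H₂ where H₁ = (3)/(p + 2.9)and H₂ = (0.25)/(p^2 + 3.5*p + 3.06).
Series: H = H₁ · H₂ = (n₁·n₂)/(d₁·d₂).
Num: n₁·n₂ = 0.75. Den: d₁·d₂ = p^3 + 6.4*p^2 + 13.21*p + 8.874.
H(p) = (0.75)/(p^3 + 6.4*p^2 + 13.21*p + 8.874)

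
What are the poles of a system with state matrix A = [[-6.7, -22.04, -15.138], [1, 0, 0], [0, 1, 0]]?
Eigenvalues solve det(λI - A) = 0.
Characteristic polynomial: λ^3 + 6.7*λ^2 + 22.04*λ + 15.138 = 0.
Factor: (λ + 0.9)(λ^2 + 5.8*λ + 16.82) = 0.
Roots: -0.9, -2.9 + 2.9j, -2.9 - 2.9j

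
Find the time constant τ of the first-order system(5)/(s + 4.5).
First-order system: τ = -1/pole. Pole = -4.5. τ = -1/(-4.5) = 0.2222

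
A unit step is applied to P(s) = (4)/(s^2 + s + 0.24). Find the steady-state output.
FVT: lim_{t→∞} y(t) = lim_{s→0} s*Y(s) where Y(s) = P(s)/s.
= lim_{s→0} P(s) = P(0) = num(0)/den(0) = 4/0.24 = 16.67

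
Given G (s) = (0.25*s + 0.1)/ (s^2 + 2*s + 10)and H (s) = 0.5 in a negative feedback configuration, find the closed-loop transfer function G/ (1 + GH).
Closed-loop T = G/(1+GH).
Numerator: G_num * H_den = 0.25*s + 0.1.
Denominator: G_den * H_den + G_num * H_num = (s^2 + 2*s + 10) + (0.125*s + 0.05) = s^2 + 2.125*s + 10.05.
T(s) = (0.25*s + 0.1)/(s^2 + 2.125*s + 10.05)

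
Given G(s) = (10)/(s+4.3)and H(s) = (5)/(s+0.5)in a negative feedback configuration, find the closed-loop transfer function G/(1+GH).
Closed-loop T = G/(1+GH).
Numerator: G_num * H_den = 10*s + 5.
Denominator: G_den * H_den + G_num * H_num = (s^2 + 4.8*s + 2.15) + (50) = s^2 + 4.8*s + 52.15.
T(s) = (10*s + 5)/(s^2 + 4.8*s + 52.15)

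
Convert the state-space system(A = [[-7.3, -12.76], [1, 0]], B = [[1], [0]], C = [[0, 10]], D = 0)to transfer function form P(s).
P(s) = C(sI - A)⁻¹B + D.
Characteristic polynomial det(sI - A) = s^2 + 7.3*s + 12.76.
Numerator from C·adj(sI-A)·B + D·det(sI-A) = 10.
P(s) = (10)/(s^2 + 7.3*s + 12.76)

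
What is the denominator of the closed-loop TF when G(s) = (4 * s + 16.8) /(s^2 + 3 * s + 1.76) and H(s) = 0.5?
Characteristic poly = G_den * H_den + G_num * H_num = (s^2 + 3*s + 1.76) + (2*s + 8.4) = s^2 + 5*s + 10.16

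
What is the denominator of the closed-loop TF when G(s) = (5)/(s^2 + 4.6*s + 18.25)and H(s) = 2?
Characteristic poly = G_den * H_den + G_num * H_num = (s^2 + 4.6*s + 18.25) + (10) = s^2 + 4.6*s + 28.25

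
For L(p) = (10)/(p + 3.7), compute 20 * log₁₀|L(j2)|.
Substitute p = j*2: L(j2) = 2.09158 - 1.13058j.
|L(j2)| = sqrt(Re² + Im²) = 2.378.
20*log₁₀(2.378) = 7.52 dB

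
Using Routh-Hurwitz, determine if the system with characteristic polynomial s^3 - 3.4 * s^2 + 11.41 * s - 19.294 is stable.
Routh array:
s^3: [1, 11.41]; s^2: [-3.4, -19.294]; s^1: [5.73529]; s^0: [-19.294]
First column: [1, -3.4, 5.73529, -19.294]. Sign changes = 3.
No, unstable (3 RHP root(s))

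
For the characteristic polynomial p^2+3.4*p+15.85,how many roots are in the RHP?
Poles: -1.7 + 3.6j, -1.7 - 3.6j. RHP poles (Re>0): 0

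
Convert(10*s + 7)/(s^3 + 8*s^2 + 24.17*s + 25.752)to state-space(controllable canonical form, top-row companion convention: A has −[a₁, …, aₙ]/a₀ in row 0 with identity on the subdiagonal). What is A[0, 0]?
Reachable canonical form for den = s^3 + 8*s^2 + 24.17*s + 25.752: top row of A = -[a₁,a₂,...,aₙ]/a₀, ones on the subdiagonal, zeros elsewhere.
A = [[-8, -24.17, -25.752], [1, 0, 0], [0, 1, 0]].
A[0,0] = -8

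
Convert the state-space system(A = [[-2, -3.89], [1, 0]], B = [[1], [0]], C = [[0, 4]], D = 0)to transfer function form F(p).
F(p) = C(pI - A)⁻¹B + D.
Characteristic polynomial det(pI - A) = p^2 + 2*p + 3.89.
Numerator from C·adj(pI-A)·B + D·det(pI-A) = 4.
F(p) = (4)/(p^2 + 2*p + 3.89)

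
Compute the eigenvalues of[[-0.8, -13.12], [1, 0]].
Eigenvalues solve det(λI - A) = 0.
Characteristic polynomial: λ^2 + 0.8*λ + 13.12 = 0.
Roots: -0.4 + 3.6j, -0.4 - 3.6j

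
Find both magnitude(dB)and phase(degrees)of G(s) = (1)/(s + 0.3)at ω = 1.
Substitute s = j*1: G(j1) = 0.275229 - 0.917431j.
|G| = 20*log₁₀(sqrt(Re²+Im²)) = -0.37 dB.
∠G = atan2(Im, Re) = -73.30°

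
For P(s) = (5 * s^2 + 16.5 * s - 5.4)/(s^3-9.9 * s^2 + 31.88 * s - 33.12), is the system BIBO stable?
Denominator: s^3 - 9.9*s^2 + 31.88*s - 33.12 = (s - 3.6)(s - 4)(s - 2.3). Poles: 2.3, 3.6, 4. All Re(p)<0: No (unstable)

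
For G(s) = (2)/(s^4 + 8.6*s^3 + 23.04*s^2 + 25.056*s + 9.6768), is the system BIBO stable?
Denominator: s^4 + 8.6*s^3 + 23.04*s^2 + 25.056*s + 9.6768 = (s + 1.4)(s + 1.2)(s + 1.2)(s + 4.8). Poles: -1.2, -1.2, -1.4, -4.8. All Re(p)<0: Yes (stable)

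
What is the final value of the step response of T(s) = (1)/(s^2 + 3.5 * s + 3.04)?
FVT: lim_{t→∞} y(t) = lim_{s→0} s*Y(s) where Y(s) = T(s)/s.
= lim_{s→0} T(s) = T(0) = num(0)/den(0) = 1/3.04 = 0.3289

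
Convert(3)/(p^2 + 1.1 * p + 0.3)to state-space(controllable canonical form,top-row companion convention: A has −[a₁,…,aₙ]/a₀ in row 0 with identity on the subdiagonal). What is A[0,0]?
Reachable canonical form for den = p^2 + 1.1*p + 0.3: top row of A = -[a₁,a₂,...,aₙ]/a₀, ones on the subdiagonal, zeros elsewhere.
A = [[-1.1, -0.3], [1, 0]].
A[0,0] = -1.1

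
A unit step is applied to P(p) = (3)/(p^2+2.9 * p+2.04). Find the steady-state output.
FVT: lim_{t→∞} y(t) = lim_{p→0} p*Y(p) where Y(p) = P(p)/p.
= lim_{p→0} P(p) = P(0) = num(0)/den(0) = 3/2.04 = 1.471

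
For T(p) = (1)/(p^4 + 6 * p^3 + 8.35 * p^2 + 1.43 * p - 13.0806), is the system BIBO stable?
Denominator: p^4 + 6*p^3 + 8.35*p^2 + 1.43*p - 13.0806 = (p - 0.9)(p + 4.3)(p^2 + 2.6*p + 3.38). Poles: -1.3 + 1.3j, -1.3 - 1.3j, -4.3, 0.9. All Re(p)<0: No (unstable)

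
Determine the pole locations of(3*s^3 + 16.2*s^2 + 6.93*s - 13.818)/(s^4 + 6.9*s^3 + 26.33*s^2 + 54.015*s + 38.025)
Set denominator = 0: s^4 + 6.9*s^3 + 26.33*s^2 + 54.015*s + 38.025 = (s + 1.3)(s + 2.6)(s^2 + 3*s + 11.25) = 0 → Poles: -1.3, -1.5 + 3j, -1.5 - 3j, -2.6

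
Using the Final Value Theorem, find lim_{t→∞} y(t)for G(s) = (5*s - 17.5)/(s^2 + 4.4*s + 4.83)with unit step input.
FVT: lim_{t→∞} y(t) = lim_{s→0} s*Y(s) where Y(s) = G(s)/s.
= lim_{s→0} G(s) = G(0) = num(0)/den(0) = -17.5/4.83 = -3.623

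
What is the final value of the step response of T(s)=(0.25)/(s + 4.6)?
FVT: lim_{t→∞} y(t) = lim_{s→0} s*Y(s) where Y(s) = T(s)/s.
= lim_{s→0} T(s) = T(0) = num(0)/den(0) = 0.25/4.6 = 0.05435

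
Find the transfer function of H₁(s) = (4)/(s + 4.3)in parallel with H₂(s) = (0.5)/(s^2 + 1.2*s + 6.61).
Parallel: H = H₁ + H₂ = (n₁·d₂ + n₂·d₁)/(d₁·d₂).
n₁·d₂ = 4*s^2 + 4.8*s + 26.44. n₂·d₁ = 0.5*s + 2.15. Sum = 4*s^2 + 5.3*s + 28.59. d₁·d₂ = s^3 + 5.5*s^2 + 11.77*s + 28.423.
H(s) = (4*s^2 + 5.3*s + 28.59)/(s^3 + 5.5*s^2 + 11.77*s + 28.423)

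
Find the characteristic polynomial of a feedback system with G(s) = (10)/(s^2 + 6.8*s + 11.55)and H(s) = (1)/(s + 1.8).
Characteristic poly = G_den * H_den + G_num * H_num = (s^3 + 8.6*s^2 + 23.79*s + 20.79) + (10) = s^3 + 8.6*s^2 + 23.79*s + 30.79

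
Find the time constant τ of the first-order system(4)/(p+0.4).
First-order system: τ = -1/pole. Pole = -0.4. τ = -1/(-0.4) = 2.5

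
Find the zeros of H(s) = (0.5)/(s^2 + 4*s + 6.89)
Numerator is a nonzero constant (0.5) → Zeros: none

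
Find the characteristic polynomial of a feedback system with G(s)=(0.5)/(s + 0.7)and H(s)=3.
Characteristic poly = G_den * H_den + G_num * H_num = (s + 0.7) + (1.5) = s + 2.2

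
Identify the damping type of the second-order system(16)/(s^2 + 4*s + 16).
Standard form: ωn²/(s²+2ζωn·s+ωn²) gives ωn=4, ζ=0.5.
Underdamped (ζ = 0.5 < 1)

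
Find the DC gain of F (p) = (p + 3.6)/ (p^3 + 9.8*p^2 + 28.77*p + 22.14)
DC gain = F(0) = num(0)/den(0) = 3.6/22.14 = 0.1626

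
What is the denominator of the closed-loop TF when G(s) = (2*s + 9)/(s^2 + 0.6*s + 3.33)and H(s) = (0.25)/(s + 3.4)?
Characteristic poly = G_den * H_den + G_num * H_num = (s^3 + 4*s^2 + 5.37*s + 11.322) + (0.5*s + 2.25) = s^3 + 4*s^2 + 5.87*s + 13.572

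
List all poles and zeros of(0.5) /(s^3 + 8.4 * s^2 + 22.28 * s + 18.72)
Set denominator = 0: s^3 + 8.4*s^2 + 22.28*s + 18.72 = (s + 2.6)(s + 4)(s + 1.8) = 0 → Poles: -1.8, -2.6, -4
Numerator is a nonzero constant (0.5) → Zeros: none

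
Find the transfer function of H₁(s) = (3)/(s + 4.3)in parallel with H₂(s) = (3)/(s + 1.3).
Parallel: H = H₁ + H₂ = (n₁·d₂ + n₂·d₁)/(d₁·d₂).
n₁·d₂ = 3*s + 3.9. n₂·d₁ = 3*s + 12.9. Sum = 6*s + 16.8. d₁·d₂ = s^2 + 5.6*s + 5.59.
H(s) = (6*s + 16.8)/(s^2 + 5.6*s + 5.59)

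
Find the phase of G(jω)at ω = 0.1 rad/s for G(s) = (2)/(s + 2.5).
Substitute s = j*0.1: G(j0.1) = 0.798722 - 0.0319489j.
∠G(j0.1) = atan2(Im, Re) = atan2(-0.0319489, 0.798722) = -2.29°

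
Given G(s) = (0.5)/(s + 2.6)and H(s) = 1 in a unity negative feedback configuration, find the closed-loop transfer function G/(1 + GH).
Closed-loop T = G/(1+GH).
Numerator: G_num * H_den = 0.5.
Denominator: G_den * H_den + G_num * H_num = (s + 2.6) + (0.5) = s + 3.1.
T(s) = (0.5)/(s + 3.1)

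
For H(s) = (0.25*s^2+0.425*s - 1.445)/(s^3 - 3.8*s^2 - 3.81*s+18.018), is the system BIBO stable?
Denominator: s^3 - 3.8*s^2 - 3.81*s + 18.018 = (s - 3.3)(s - 2.6)(s + 2.1). Poles: -2.1, 2.6, 3.3. All Re(p)<0: No (unstable)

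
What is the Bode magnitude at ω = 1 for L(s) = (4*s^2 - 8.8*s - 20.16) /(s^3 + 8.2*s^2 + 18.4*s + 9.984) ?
Substitute s = j*1: L(j1) = -0.641367 + 1.32275j.
|L(j1)| = sqrt(Re² + Im²) = 1.47.
20*log₁₀(1.47) = 3.35 dB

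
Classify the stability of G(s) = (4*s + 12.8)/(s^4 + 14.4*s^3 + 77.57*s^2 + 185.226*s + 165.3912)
Denominator: s^4 + 14.4*s^3 + 77.57*s^2 + 185.226*s + 165.3912 = (s + 3.6)(s + 3.1)(s + 3.9)(s + 3.8). Poles: -3.1, -3.6, -3.8, -3.9. Stable (all poles in LHP)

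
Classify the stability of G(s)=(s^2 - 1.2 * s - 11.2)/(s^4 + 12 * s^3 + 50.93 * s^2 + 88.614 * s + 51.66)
Denominator: s^4 + 12*s^3 + 50.93*s^2 + 88.614*s + 51.66 = (s + 4.2)(s + 2.5)(s + 4.1)(s + 1.2). Poles: -1.2, -2.5, -4.1, -4.2. Stable (all poles in LHP)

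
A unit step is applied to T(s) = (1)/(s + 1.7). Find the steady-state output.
FVT: lim_{t→∞} y(t) = lim_{s→0} s*Y(s) where Y(s) = T(s)/s.
= lim_{s→0} T(s) = T(0) = num(0)/den(0) = 1/1.7 = 0.5882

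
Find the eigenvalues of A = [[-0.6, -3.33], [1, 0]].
Eigenvalues solve det(λI - A) = 0.
Characteristic polynomial: λ^2 + 0.6*λ + 3.33 = 0.
Roots: -0.3 + 1.8j, -0.3 - 1.8j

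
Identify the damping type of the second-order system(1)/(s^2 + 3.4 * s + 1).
Standard form: ωn²/(s²+2ζωn·s+ωn²) gives ωn=1, ζ=1.7.
Overdamped (ζ = 1.7 > 1)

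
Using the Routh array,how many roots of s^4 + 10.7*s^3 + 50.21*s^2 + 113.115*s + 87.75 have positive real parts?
Routh array:
s^4: [1, 50.21, 87.75]; s^3: [10.7, 113.115]; s^2: [39.6385, 87.75]; s^1: [89.4278]; s^0: [87.75]
First column: [1, 10.7, 39.6385, 89.4278, 87.75]. Sign changes = RHP roots = 0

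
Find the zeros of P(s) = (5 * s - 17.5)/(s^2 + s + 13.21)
Set numerator = 0: 5*s - 17.5 = 0 → Zeros: 3.5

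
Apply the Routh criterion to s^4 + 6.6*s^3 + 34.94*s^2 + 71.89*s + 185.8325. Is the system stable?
Routh array:
s^4: [1, 34.94, 185.8325]; s^3: [6.6, 71.89]; s^2: [24.0476, 185.8325]; s^1: [20.8872]; s^0: [185.8325]
First column: [1, 6.6, 24.0476, 20.8872, 185.8325]. Sign changes = 0.
Yes, stable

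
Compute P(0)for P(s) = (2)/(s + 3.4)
DC gain = P(0) = num(0)/den(0) = 2/3.4 = 0.5882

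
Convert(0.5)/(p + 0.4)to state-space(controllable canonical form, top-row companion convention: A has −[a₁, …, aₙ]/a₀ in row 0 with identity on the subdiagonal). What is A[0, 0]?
Reachable canonical form for den = p + 0.4: top row of A = -[a₁,a₂,...,aₙ]/a₀, ones on the subdiagonal, zeros elsewhere.
A = [[-0.4]].
A[0,0] = -0.4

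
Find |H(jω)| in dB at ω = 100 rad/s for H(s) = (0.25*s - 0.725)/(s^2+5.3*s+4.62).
Substitute s = j*100: H(j100) = 0.000204581 - 0.00249031j.
|H(j100)| = sqrt(Re² + Im²) = 0.002499.
20*log₁₀(0.002499) = -52.05 dB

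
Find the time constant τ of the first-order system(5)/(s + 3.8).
First-order system: τ = -1/pole. Pole = -3.8. τ = -1/(-3.8) = 0.2632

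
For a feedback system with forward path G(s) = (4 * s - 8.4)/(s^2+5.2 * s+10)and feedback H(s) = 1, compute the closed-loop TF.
Closed-loop T = G/(1+GH).
Numerator: G_num * H_den = 4*s - 8.4.
Denominator: G_den * H_den + G_num * H_num = (s^2 + 5.2*s + 10) + (4*s - 8.4) = s^2 + 9.2*s + 1.6.
T(s) = (4*s - 8.4)/(s^2 + 9.2*s + 1.6)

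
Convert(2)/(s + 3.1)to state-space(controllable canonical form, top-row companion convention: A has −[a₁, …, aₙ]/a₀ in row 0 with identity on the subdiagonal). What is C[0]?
Reachable canonical form: C = numerator coefficients (right-aligned, zero-padded to length n).
num = 2, C = [[2]].
C[0] = 2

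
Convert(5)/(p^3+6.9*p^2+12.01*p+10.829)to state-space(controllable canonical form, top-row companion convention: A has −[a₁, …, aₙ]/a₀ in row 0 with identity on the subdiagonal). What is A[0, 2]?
Reachable canonical form for den = p^3 + 6.9*p^2 + 12.01*p + 10.829: top row of A = -[a₁,a₂,...,aₙ]/a₀, ones on the subdiagonal, zeros elsewhere.
A = [[-6.9, -12.01, -10.829], [1, 0, 0], [0, 1, 0]].
A[0,2] = -10.829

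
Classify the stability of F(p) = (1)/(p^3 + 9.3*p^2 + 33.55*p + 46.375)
Denominator: p^3 + 9.3*p^2 + 33.55*p + 46.375 = (p + 3.5)(p^2 + 5.8*p + 13.25). Poles: -2.9 + 2.2j, -2.9 - 2.2j, -3.5. Stable (all poles in LHP)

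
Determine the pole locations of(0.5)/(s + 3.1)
Set denominator = 0: s + 3.1 = 0 → Poles: -3.1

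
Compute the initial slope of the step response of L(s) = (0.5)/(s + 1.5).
IVT: y'(0⁺) = lim_{s→∞} s²·Y(s) = lim_{s→∞} s·L(s).
deg(num) = 0, deg(den) = 1, relative degree = 1, so s·L(s) → (leading num)/(leading den) = 0.5/1 = 0.5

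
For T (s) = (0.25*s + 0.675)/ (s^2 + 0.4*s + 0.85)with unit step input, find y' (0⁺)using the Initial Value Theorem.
IVT: y'(0⁺) = lim_{s→∞} s²·Y(s) = lim_{s→∞} s·T(s).
deg(num) = 1, deg(den) = 2, relative degree = 1, so s·T(s) → (leading num)/(leading den) = 0.25/1 = 0.25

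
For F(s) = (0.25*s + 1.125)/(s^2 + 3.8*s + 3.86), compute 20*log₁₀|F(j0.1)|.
Substitute s = j*0.1: F(j0.1) = 0.290023 - 0.0221322j.
|F(j0.1)| = sqrt(Re² + Im²) = 0.2909.
20*log₁₀(0.2909) = -10.73 dB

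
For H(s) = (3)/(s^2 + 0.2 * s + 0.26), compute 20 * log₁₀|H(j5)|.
Substitute s = j*5: H(j5) = -0.121063 - 0.00489342j.
|H(j5)| = sqrt(Re² + Im²) = 0.1212.
20*log₁₀(0.1212) = -18.33 dB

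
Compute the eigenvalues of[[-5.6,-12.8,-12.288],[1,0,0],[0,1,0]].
Eigenvalues solve det(λI - A) = 0.
Characteristic polynomial: λ^3 + 5.6*λ^2 + 12.8*λ + 12.288 = 0.
Factor: (λ + 2.4)(λ^2 + 3.2*λ + 5.12) = 0.
Roots: -1.6 + 1.6j, -1.6 - 1.6j, -2.4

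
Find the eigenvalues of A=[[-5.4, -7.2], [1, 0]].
Eigenvalues solve det(λI - A) = 0.
Characteristic polynomial: λ^2 + 5.4*λ + 7.2 = 0.
Factor: (λ + 2.4)(λ + 3) = 0.
Roots: -2.4, -3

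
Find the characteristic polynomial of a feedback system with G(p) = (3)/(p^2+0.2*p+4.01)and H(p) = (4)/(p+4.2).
Characteristic poly = G_den * H_den + G_num * H_num = (p^3 + 4.4*p^2 + 4.85*p + 16.842) + (12) = p^3 + 4.4*p^2 + 4.85*p + 28.842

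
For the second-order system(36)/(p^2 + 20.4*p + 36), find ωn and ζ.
Standard form: ωn²/(p²+2ζωn·p+ωn²).
const=36=ωn² → ωn=6, p coeff=20.4=2ζωn → ζ=1.7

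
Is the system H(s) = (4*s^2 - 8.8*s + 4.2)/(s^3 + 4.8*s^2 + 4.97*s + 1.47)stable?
Denominator: s^3 + 4.8*s^2 + 4.97*s + 1.47 = (s + 3.5)(s + 0.7)(s + 0.6). Poles: -0.6, -0.7, -3.5. All Re(p)<0: Yes (stable)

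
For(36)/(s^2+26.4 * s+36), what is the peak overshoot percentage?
Standard form: ωn²/(s²+2ζωn·s+ωn²) → ωn = 6, ζ = 2.2.
ζ ≥ 1, so the response is non-oscillatory: peak overshoot = 0%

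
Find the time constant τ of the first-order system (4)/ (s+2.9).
First-order system: τ = -1/pole. Pole = -2.9. τ = -1/(-2.9) = 0.3448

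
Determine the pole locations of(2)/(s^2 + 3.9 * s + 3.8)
Set denominator = 0: s^2 + 3.9*s + 3.8 = (s + 1.9)(s + 2) = 0 → Poles: -1.9, -2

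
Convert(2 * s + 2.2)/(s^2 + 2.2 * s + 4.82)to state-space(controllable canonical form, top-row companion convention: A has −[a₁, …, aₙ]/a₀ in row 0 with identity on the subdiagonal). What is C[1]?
Reachable canonical form: C = numerator coefficients (right-aligned, zero-padded to length n).
num = 2*s + 2.2, C = [[2, 2.2]].
C[1] = 2.2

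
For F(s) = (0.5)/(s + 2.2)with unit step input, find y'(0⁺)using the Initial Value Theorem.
IVT: y'(0⁺) = lim_{s→∞} s²·Y(s) = lim_{s→∞} s·F(s).
deg(num) = 0, deg(den) = 1, relative degree = 1, so s·F(s) → (leading num)/(leading den) = 0.5/1 = 0.5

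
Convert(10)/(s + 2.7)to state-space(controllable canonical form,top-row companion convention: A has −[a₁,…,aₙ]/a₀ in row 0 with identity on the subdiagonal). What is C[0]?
Reachable canonical form: C = numerator coefficients (right-aligned, zero-padded to length n).
num = 10, C = [[10]].
C[0] = 10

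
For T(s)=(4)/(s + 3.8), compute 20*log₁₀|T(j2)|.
Substitute s = j*2: T(j2) = 0.824295 - 0.433839j.
|T(j2)| = sqrt(Re² + Im²) = 0.9315.
20*log₁₀(0.9315) = -0.62 dB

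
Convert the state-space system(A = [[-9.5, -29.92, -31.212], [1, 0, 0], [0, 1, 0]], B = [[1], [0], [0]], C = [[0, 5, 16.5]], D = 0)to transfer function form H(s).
H(s) = C(sI - A)⁻¹B + D.
Characteristic polynomial det(sI - A) = s^3 + 9.5*s^2 + 29.92*s + 31.212.
Numerator from C·adj(sI-A)·B + D·det(sI-A) = 5*s + 16.5.
H(s) = (5*s + 16.5)/(s^3 + 9.5*s^2 + 29.92*s + 31.212)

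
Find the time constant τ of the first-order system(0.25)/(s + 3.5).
First-order system: τ = -1/pole. Pole = -3.5. τ = -1/(-3.5) = 0.2857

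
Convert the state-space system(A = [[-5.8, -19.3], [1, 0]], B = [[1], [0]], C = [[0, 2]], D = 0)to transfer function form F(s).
F(s) = C(sI - A)⁻¹B + D.
Characteristic polynomial det(sI - A) = s^2 + 5.8*s + 19.3.
Numerator from C·adj(sI-A)·B + D·det(sI-A) = 2.
F(s) = (2)/(s^2 + 5.8*s + 19.3)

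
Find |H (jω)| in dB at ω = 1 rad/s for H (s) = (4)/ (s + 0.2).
Substitute s = j*1: H(j1) = 0.769231 - 3.84615j.
|H(j1)| = sqrt(Re² + Im²) = 3.922.
20*log₁₀(3.922) = 11.87 dB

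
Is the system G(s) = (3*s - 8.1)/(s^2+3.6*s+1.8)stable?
Denominator: s^2 + 3.6*s + 1.8 = (s + 3)(s + 0.6). Poles: -0.6, -3. All Re(p)<0: Yes (stable)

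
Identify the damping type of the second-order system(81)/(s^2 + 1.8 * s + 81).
Standard form: ωn²/(s²+2ζωn·s+ωn²) gives ωn=9, ζ=0.1.
Underdamped (ζ = 0.1 < 1)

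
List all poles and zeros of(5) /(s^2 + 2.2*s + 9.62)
Set denominator = 0: s^2 + 2.2*s + 9.62 = 0 → Poles: -1.1 + 2.9j, -1.1 - 2.9j
Numerator is a nonzero constant (5) → Zeros: none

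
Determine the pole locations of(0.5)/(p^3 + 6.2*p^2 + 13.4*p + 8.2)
Set denominator = 0: p^3 + 6.2*p^2 + 13.4*p + 8.2 = (p + 1)(p^2 + 5.2*p + 8.2) = 0 → Poles: -1, -2.6 + 1.2j, -2.6 - 1.2j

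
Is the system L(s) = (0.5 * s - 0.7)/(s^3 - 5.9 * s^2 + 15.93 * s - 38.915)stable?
Denominator: s^3 - 5.9*s^2 + 15.93*s - 38.915 = (s - 4.3)(s^2 - 1.6*s + 9.05). Poles: 0.8 + 2.9j, 0.8 - 2.9j, 4.3. All Re(p)<0: No (unstable)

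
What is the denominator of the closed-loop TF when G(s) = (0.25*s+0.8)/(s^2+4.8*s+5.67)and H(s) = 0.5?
Characteristic poly = G_den * H_den + G_num * H_num = (s^2 + 4.8*s + 5.67) + (0.125*s + 0.4) = s^2 + 4.925*s + 6.07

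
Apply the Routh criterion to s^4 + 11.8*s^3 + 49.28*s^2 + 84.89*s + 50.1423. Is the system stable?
Routh array:
s^4: [1, 49.28, 50.1423]; s^3: [11.8, 84.89]; s^2: [42.0859, 50.1423]; s^1: [70.8312]; s^0: [50.1423]
First column: [1, 11.8, 42.0859, 70.8312, 50.1423]. Sign changes = 0.
Yes, stable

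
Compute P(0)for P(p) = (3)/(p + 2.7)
DC gain = P(0) = num(0)/den(0) = 3/2.7 = 1.111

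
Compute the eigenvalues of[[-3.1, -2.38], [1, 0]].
Eigenvalues solve det(λI - A) = 0.
Characteristic polynomial: λ^2 + 3.1*λ + 2.38 = 0.
Factor: (λ + 1.7)(λ + 1.4) = 0.
Roots: -1.4, -1.7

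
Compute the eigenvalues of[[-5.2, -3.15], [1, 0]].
Eigenvalues solve det(λI - A) = 0.
Characteristic polynomial: λ^2 + 5.2*λ + 3.15 = 0.
Factor: (λ + 4.5)(λ + 0.7) = 0.
Roots: -0.7, -4.5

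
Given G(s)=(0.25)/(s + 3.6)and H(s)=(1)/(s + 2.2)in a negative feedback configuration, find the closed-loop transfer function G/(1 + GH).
Closed-loop T = G/(1+GH).
Numerator: G_num * H_den = 0.25*s + 0.55.
Denominator: G_den * H_den + G_num * H_num = (s^2 + 5.8*s + 7.92) + (0.25) = s^2 + 5.8*s + 8.17.
T(s) = (0.25*s + 0.55)/(s^2 + 5.8*s + 8.17)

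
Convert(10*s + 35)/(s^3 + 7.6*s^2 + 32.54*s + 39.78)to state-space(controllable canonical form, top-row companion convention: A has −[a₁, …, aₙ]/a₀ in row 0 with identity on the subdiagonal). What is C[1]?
Reachable canonical form: C = numerator coefficients (right-aligned, zero-padded to length n).
num = 10*s + 35, C = [[0, 10, 35]].
C[1] = 10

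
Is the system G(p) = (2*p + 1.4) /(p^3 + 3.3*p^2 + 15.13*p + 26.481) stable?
Denominator: p^3 + 3.3*p^2 + 15.13*p + 26.481 = (p + 2.1)(p^2 + 1.2*p + 12.61). Poles: -0.6 + 3.5j, -0.6 - 3.5j, -2.1. All Re(p)<0: Yes (stable)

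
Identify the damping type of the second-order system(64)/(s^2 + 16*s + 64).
Standard form: ωn²/(s²+2ζωn·s+ωn²) gives ωn=8, ζ=1.
Critically damped (ζ = 1)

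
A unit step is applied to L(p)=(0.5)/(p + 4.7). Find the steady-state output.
FVT: lim_{t→∞} y(t) = lim_{p→0} p*Y(p) where Y(p) = L(p)/p.
= lim_{p→0} L(p) = L(0) = num(0)/den(0) = 0.5/4.7 = 0.1064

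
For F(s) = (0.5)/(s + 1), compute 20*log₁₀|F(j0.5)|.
Substitute s = j*0.5: F(j0.5) = 0.4 - 0.2j.
|F(j0.5)| = sqrt(Re² + Im²) = 0.4472.
20*log₁₀(0.4472) = -6.99 dB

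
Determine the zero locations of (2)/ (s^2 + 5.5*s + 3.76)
Numerator is a nonzero constant (2) → Zeros: none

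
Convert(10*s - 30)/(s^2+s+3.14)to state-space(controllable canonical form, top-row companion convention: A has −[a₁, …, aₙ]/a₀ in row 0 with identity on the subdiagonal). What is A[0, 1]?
Reachable canonical form for den = s^2 + s + 3.14: top row of A = -[a₁,a₂,...,aₙ]/a₀, ones on the subdiagonal, zeros elsewhere.
A = [[-1, -3.14], [1, 0]].
A[0,1] = -3.14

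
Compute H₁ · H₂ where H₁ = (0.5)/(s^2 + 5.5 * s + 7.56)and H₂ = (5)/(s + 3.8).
Series: H = H₁ · H₂ = (n₁·n₂)/(d₁·d₂).
Num: n₁·n₂ = 2.5. Den: d₁·d₂ = s^3 + 9.3*s^2 + 28.46*s + 28.728.
H(s) = (2.5)/(s^3 + 9.3*s^2 + 28.46*s + 28.728)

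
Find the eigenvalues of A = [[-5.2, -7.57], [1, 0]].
Eigenvalues solve det(λI - A) = 0.
Characteristic polynomial: λ^2 + 5.2*λ + 7.57 = 0.
Roots: -2.6 + 0.9j, -2.6 - 0.9j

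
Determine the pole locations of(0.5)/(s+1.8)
Set denominator = 0: s + 1.8 = 0 → Poles: -1.8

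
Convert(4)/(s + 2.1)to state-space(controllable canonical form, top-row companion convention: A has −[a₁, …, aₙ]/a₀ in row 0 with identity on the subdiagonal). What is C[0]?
Reachable canonical form: C = numerator coefficients (right-aligned, zero-padded to length n).
num = 4, C = [[4]].
C[0] = 4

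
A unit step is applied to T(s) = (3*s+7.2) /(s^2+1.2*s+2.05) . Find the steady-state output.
FVT: lim_{t→∞} y(t) = lim_{s→0} s*Y(s) where Y(s) = T(s)/s.
= lim_{s→0} T(s) = T(0) = num(0)/den(0) = 7.2/2.05 = 3.512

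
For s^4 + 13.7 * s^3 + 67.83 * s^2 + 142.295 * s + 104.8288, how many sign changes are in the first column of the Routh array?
Routh array:
s^4: [1, 67.83, 104.8288]; s^3: [13.7, 142.295]; s^2: [57.4435, 104.8288]; s^1: [117.294]; s^0: [104.8288]
First column: [1, 13.7, 57.4435, 117.294, 104.8288]. Sign changes = 0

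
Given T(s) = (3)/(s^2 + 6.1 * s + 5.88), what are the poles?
Set denominator = 0: s^2 + 6.1*s + 5.88 = (s + 4.9)(s + 1.2) = 0 → Poles: -1.2, -4.9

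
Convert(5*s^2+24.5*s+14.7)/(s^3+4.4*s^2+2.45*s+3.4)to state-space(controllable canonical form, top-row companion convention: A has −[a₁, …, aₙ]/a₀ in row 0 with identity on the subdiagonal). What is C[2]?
Reachable canonical form: C = numerator coefficients (right-aligned, zero-padded to length n).
num = 5*s^2 + 24.5*s + 14.7, C = [[5, 24.5, 14.7]].
C[2] = 14.7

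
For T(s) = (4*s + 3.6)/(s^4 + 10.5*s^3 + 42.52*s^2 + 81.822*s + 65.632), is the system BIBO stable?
Denominator: s^4 + 10.5*s^3 + 42.52*s^2 + 81.822*s + 65.632 = (s + 3.2)(s + 3.5)(s^2 + 3.8*s + 5.86). Poles: -1.9 + 1.5j, -1.9 - 1.5j, -3.2, -3.5. All Re(p)<0: Yes (stable)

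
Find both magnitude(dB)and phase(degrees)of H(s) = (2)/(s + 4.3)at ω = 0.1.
Substitute s = j*0.1: H(j0.1) = 0.464865 - 0.0108108j.
|H| = 20*log₁₀(sqrt(Re²+Im²)) = -6.65 dB.
∠H = atan2(Im, Re) = -1.33°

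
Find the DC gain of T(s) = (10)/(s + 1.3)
DC gain = T(0) = num(0)/den(0) = 10/1.3 = 7.692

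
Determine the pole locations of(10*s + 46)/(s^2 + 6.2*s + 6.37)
Set denominator = 0: s^2 + 6.2*s + 6.37 = (s + 4.9)(s + 1.3) = 0 → Poles: -1.3, -4.9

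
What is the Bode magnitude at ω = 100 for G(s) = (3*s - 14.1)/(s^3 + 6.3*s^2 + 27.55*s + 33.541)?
Substitute s = j*100: G(j100) = -0.000298745 - 3.30018e-05j.
|G(j100)| = sqrt(Re² + Im²) = 0.0003006.
20*log₁₀(0.0003006) = -70.44 dB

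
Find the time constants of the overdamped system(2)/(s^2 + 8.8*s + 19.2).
Overdamped: real poles at -4.8, -4. τ = -1/pole → τ₁ = 0.2083, τ₂ = 0.25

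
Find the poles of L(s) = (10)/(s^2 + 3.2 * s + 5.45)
Set denominator = 0: s^2 + 3.2*s + 5.45 = 0 → Poles: -1.6 + 1.7j, -1.6 - 1.7j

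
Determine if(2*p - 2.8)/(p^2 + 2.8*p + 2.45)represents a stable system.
Denominator: p^2 + 2.8*p + 2.45. Poles: -1.4 + 0.7j, -1.4 - 0.7j. All Re(p)<0: Yes (stable)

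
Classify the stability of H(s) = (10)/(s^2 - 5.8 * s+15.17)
Denominator: s^2 - 5.8*s + 15.17. Poles: 2.9 + 2.6j, 2.9 - 2.6j. Unstable (2 pole(s) in RHP)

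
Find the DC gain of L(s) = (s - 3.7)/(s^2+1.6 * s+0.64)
DC gain = L(0) = num(0)/den(0) = -3.7/0.64 = -5.781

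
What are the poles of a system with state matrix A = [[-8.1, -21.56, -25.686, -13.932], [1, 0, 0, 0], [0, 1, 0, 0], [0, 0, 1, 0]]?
Eigenvalues solve det(λI - A) = 0.
Characteristic polynomial: λ^4 + 8.1*λ^3 + 21.56*λ^2 + 25.686*λ + 13.932 = 0.
Factor: (λ + 4.3)(λ + 2)(λ^2 + 1.8*λ + 1.62) = 0.
Roots: -0.9 + 0.9j, -0.9 - 0.9j, -2, -4.3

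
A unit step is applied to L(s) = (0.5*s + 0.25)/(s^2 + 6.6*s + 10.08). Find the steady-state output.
FVT: lim_{t→∞} y(t) = lim_{s→0} s*Y(s) where Y(s) = L(s)/s.
= lim_{s→0} L(s) = L(0) = num(0)/den(0) = 0.25/10.08 = 0.0248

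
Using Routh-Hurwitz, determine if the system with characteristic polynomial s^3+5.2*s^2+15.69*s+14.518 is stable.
Routh array:
s^3: [1, 15.69]; s^2: [5.2, 14.518]; s^1: [12.8981]; s^0: [14.518]
First column: [1, 5.2, 12.8981, 14.518]. Sign changes = 0.
Yes, stable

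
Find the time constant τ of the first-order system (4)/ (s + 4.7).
First-order system: τ = -1/pole. Pole = -4.7. τ = -1/(-4.7) = 0.2128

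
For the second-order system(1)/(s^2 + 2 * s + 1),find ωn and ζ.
Standard form: ωn²/(s²+2ζωn·s+ωn²).
const=1=ωn² → ωn=1, s coeff=2=2ζωn → ζ=1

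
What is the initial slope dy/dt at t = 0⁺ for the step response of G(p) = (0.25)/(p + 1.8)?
IVT: y'(0⁺) = lim_{p→∞} p²·Y(p) = lim_{p→∞} p·G(p).
deg(num) = 0, deg(den) = 1, relative degree = 1, so p·G(p) → (leading num)/(leading den) = 0.25/1 = 0.25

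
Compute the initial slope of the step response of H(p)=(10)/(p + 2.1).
IVT: y'(0⁺) = lim_{p→∞} p²·Y(p) = lim_{p→∞} p·H(p).
deg(num) = 0, deg(den) = 1, relative degree = 1, so p·H(p) → (leading num)/(leading den) = 10/1 = 10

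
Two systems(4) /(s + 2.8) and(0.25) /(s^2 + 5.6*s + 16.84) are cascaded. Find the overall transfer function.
Series: H = H₁ · H₂ = (n₁·n₂)/(d₁·d₂).
Num: n₁·n₂ = 1. Den: d₁·d₂ = s^3 + 8.4*s^2 + 32.52*s + 47.152.
H(s) = (1)/(s^3 + 8.4*s^2 + 32.52*s + 47.152)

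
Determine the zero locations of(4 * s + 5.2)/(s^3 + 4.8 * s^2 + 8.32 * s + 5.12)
Set numerator = 0: 4*s + 5.2 = 0 → Zeros: -1.3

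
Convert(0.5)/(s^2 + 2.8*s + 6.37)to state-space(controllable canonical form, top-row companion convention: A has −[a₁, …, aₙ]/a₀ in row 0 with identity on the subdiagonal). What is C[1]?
Reachable canonical form: C = numerator coefficients (right-aligned, zero-padded to length n).
num = 0.5, C = [[0, 0.5]].
C[1] = 0.5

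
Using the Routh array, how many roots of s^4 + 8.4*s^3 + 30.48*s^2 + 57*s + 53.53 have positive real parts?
Routh array:
s^4: [1, 30.48, 53.53]; s^3: [8.4, 57]; s^2: [23.6943, 53.53]; s^1: [38.0228]; s^0: [53.53]
First column: [1, 8.4, 23.6943, 38.0228, 53.53]. Sign changes = RHP roots = 0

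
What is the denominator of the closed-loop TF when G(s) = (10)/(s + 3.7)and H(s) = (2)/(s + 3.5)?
Characteristic poly = G_den * H_den + G_num * H_num = (s^2 + 7.2*s + 12.95) + (20) = s^2 + 7.2*s + 32.95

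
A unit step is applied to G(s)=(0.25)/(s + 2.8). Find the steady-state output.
FVT: lim_{t→∞} y(t) = lim_{s→0} s*Y(s) where Y(s) = G(s)/s.
= lim_{s→0} G(s) = G(0) = num(0)/den(0) = 0.25/2.8 = 0.08929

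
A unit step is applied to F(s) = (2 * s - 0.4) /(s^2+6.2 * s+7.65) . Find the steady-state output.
FVT: lim_{t→∞} y(t) = lim_{s→0} s*Y(s) where Y(s) = F(s)/s.
= lim_{s→0} F(s) = F(0) = num(0)/den(0) = -0.4/7.65 = -0.05229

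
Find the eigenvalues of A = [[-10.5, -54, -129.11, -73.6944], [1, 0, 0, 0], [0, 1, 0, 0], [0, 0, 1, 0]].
Eigenvalues solve det(λI - A) = 0.
Characteristic polynomial: λ^4 + 10.5*λ^3 + 54*λ^2 + 129.11*λ + 73.6944 = 0.
Factor: (λ + 0.8)(λ + 3.9)(λ^2 + 5.8*λ + 23.62) = 0.
Roots: -0.8, -2.9 + 3.9j, -2.9 - 3.9j, -3.9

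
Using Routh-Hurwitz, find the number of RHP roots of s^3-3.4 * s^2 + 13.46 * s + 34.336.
Routh array:
s^3: [1, 13.46]; s^2: [-3.4, 34.336]; s^1: [23.5588]; s^0: [34.336]
First column: [1, -3.4, 23.5588, 34.336]. Sign changes = RHP roots = 2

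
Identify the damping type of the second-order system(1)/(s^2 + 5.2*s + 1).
Standard form: ωn²/(s²+2ζωn·s+ωn²) gives ωn=1, ζ=2.6.
Overdamped (ζ = 2.6 > 1)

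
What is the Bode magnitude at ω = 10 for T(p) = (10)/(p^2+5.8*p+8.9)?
Substitute p = j*10: T(j10) = -0.0781089 - 0.049729j.
|T(j10)| = sqrt(Re² + Im²) = 0.0926.
20*log₁₀(0.0926) = -20.67 dB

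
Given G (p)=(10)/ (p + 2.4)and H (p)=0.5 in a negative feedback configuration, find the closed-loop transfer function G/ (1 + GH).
Closed-loop T = G/(1+GH).
Numerator: G_num * H_den = 10.
Denominator: G_den * H_den + G_num * H_num = (p + 2.4) + (5) = p + 7.4.
T(p) = (10)/(p + 7.4)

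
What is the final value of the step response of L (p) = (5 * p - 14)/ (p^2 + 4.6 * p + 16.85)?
FVT: lim_{t→∞} y(t) = lim_{p→0} p*Y(p) where Y(p) = L(p)/p.
= lim_{p→0} L(p) = L(0) = num(0)/den(0) = -14/16.85 = -0.8309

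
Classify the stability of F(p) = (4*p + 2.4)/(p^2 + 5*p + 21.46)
Denominator: p^2 + 5*p + 21.46. Poles: -2.5 + 3.9j, -2.5 - 3.9j. Stable (all poles in LHP)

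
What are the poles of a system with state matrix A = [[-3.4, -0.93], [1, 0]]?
Eigenvalues solve det(λI - A) = 0.
Characteristic polynomial: λ^2 + 3.4*λ + 0.93 = 0.
Factor: (λ + 3.1)(λ + 0.3) = 0.
Roots: -0.3, -3.1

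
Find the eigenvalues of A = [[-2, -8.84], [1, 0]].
Eigenvalues solve det(λI - A) = 0.
Characteristic polynomial: λ^2 + 2*λ + 8.84 = 0.
Roots: -1 + 2.8j, -1 - 2.8j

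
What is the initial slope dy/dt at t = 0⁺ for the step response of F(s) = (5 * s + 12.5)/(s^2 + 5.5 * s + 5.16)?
IVT: y'(0⁺) = lim_{s→∞} s²·Y(s) = lim_{s→∞} s·F(s).
deg(num) = 1, deg(den) = 2, relative degree = 1, so s·F(s) → (leading num)/(leading den) = 5/1 = 5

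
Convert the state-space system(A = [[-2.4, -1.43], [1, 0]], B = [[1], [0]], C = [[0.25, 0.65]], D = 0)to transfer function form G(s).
G(s) = C(sI - A)⁻¹B + D.
Characteristic polynomial det(sI - A) = s^2 + 2.4*s + 1.43.
Numerator from C·adj(sI-A)·B + D·det(sI-A) = 0.25*s + 0.65.
G(s) = (0.25*s + 0.65)/(s^2 + 2.4*s + 1.43)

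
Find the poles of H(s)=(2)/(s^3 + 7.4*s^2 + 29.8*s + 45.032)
Set denominator = 0: s^3 + 7.4*s^2 + 29.8*s + 45.032 = (s + 2.6)(s^2 + 4.8*s + 17.32) = 0 → Poles: -2.4 + 3.4j, -2.4 - 3.4j, -2.6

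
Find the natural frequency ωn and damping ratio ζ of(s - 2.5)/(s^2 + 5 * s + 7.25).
Underdamped: complex pole -2.5 + 1j. ωn = |pole| = 2.693, ζ = -Re(pole)/ωn = 0.9285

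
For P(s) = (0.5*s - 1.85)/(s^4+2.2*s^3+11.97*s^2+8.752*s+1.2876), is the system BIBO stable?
Denominator: s^4 + 2.2*s^3 + 11.97*s^2 + 8.752*s + 1.2876 = (s + 0.2)(s + 0.6)(s^2 + 1.4*s + 10.73). Poles: -0.2, -0.6, -0.7 + 3.2j, -0.7 - 3.2j. All Re(p)<0: Yes (stable)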